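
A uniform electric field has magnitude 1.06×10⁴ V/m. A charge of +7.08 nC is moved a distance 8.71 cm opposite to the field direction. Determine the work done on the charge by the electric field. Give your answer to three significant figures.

The potential change for a displacement 8.71 cm opposite to the field direction is ΔV = +Ed = 923 V.
W_field = −qΔV = -6.54×10⁻⁶ J.

-6.54×10⁻⁶ J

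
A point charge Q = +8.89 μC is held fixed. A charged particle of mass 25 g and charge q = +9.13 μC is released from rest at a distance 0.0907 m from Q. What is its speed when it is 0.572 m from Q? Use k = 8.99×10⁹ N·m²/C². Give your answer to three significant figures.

Only the electrostatic force acts, so mechanical energy is conserved: ½mv² = U₁ − U₂ = kQq(1/r₁ − 1/r₂).
U₁ − U₂ = (8.99×10⁹ N·m²/C²)(8.89×10⁻⁶ C)(9.13×10⁻⁶ C)(1/0.0907 − 1/0.572) = 6.77 J.
v = √(2·6.77/0.0250) = 23.3 m/s.

23.3 m/s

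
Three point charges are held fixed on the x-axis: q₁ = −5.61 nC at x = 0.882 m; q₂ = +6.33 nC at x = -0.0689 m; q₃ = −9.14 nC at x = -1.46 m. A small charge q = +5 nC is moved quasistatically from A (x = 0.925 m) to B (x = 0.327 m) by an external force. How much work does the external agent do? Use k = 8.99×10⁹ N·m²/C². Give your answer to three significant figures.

For quasistatic motion the external work equals the change in potential energy: W_ext = qΔV = q(V_B − V_A).
At A: distances to the source charges are 0.0430 m, 0.994 m, 2.38 m; V_A = Σ kqᵢ/rᵢ = -1150 V.
At B: distances to the source charges are 0.555 m, 0.396 m, 1.79 m; V_B = Σ kqᵢ/rᵢ = 6.89 V.
ΔV = V_B − V_A = 1160 V.
W_ext = qΔV = (5.00×10⁻⁹ C)(1160 V) = 5.78×10⁻⁶ J.

5.78×10⁻⁶ J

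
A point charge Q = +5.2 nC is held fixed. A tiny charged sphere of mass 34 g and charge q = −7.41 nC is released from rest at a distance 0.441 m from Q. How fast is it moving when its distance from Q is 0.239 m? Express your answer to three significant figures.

Only the electrostatic force acts, so mechanical energy is conserved: ½mv² = U₁ − U₂ = kQq(1/r₁ − 1/r₂).
U₁ − U₂ = (8.99×10⁹ N·m²/C²)(5.20×10⁻⁹ C)(-7.41×10⁻⁹ C)(1/0.441 − 1/0.239) = 6.64×10⁻⁷ J.
v = √(2·6.64×10⁻⁷/0.0340) = 6.25×10⁻³ m/s.

6.25×10⁻³ m/s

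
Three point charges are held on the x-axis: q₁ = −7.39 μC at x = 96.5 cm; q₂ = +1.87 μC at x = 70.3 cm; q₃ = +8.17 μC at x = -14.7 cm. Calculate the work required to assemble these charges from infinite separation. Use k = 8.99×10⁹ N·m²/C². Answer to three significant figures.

The assembly work is the sum of pairwise potential energies, U = Σ_{i<j} kqᵢqⱼ/rᵢⱼ.
Pair separations: r₁₂ = 0.262 m, r₁₃ = 1.11 m, r₂₃ = 0.850 m.
U = (-0.474) + (-0.488) + (0.162) = -0.801 J.

-0.801 J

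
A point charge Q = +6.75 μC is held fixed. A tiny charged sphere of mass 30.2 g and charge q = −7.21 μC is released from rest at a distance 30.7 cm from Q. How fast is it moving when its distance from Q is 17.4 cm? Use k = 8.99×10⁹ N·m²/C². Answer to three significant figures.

Only the electrostatic force acts, so mechanical energy is conserved: ½mv² = U₁ − U₂ = kQq(1/r₁ − 1/r₂).
U₁ − U₂ = (8.99×10⁹ N·m²/C²)(6.75×10⁻⁶ C)(-7.21×10⁻⁶ C)(1/0.307 − 1/0.174) = 1.09 J.
v = √(2·1.09/0.0302) = 8.49 m/s.

8.49 m/s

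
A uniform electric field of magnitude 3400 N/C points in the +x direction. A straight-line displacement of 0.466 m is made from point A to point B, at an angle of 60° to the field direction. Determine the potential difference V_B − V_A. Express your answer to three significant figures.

Only the component of displacement along E changes the potential: ΔV = −E·d·cosθ.
ΔV = −(3400 V/m)(0.466 m)cos60° = -792 V.

-792 V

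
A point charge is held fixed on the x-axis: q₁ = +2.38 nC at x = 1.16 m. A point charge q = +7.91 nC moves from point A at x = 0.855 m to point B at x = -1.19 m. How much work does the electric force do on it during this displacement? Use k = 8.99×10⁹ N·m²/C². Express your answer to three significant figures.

The work done by the electric force is W_field = −ΔU = −q(V_B − V_A) = q(V_A − V_B).
At A: distance to the source charge is 0.305 m; V_A = kq₁/r = 70.2 V.
At B: distance to the source charge is 2.35 m; V_B = kq₁/r = 9.10 V.
ΔV = V_B − V_A = -61.0 V.
W_field = −qΔV = −(7.91×10⁻⁹ C)(-61.0 V) = 4.83×10⁻⁷ J.

4.83×10⁻⁷ J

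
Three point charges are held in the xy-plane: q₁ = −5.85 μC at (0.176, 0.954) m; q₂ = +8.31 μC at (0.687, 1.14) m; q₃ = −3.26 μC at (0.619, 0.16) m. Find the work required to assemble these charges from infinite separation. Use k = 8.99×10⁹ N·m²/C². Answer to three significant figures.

-0.863 J

The work to assemble the configuration equals its total potential energy, U = Σ kqᵢqⱼ/rᵢⱼ over all pairs.
Pair separations: r₁₂ = 0.544 m, r₁₃ = 0.909 m, r₂₃ = 0.982 m.
U = (-0.804) + (0.189) + (-0.248) = -0.863 J.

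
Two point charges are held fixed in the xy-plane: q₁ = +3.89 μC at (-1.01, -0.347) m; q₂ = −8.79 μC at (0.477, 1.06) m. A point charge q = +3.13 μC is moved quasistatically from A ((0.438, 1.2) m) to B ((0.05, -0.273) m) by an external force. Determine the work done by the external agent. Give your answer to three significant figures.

For quasistatic motion the external work equals the change in potential energy: W_ext = qΔV = q(V_B − V_A).
At A: distances to the source charges are 2.12 m, 0.145 m; V_A = Σ kqᵢ/rᵢ = -5.27×10⁵ V.
At B: distances to the source charges are 1.06 m, 1.40 m; V_B = Σ kqᵢ/rᵢ = -2.35×10⁴ V.
ΔV = V_B − V_A = 5.04×10⁵ V.
W_ext = qΔV = (3.13×10⁻⁶ C)(5.04×10⁵ V) = 1.58 J.

1.58 J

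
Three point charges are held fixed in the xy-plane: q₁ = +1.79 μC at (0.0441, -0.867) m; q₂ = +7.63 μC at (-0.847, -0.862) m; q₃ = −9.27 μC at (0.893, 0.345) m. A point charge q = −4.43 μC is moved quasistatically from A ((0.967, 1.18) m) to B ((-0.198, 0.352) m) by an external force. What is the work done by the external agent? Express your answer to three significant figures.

For quasistatic motion the external work equals the change in potential energy: W_ext = qΔV = q(V_B − V_A).
At A: distances to the source charges are 2.25 m, 2.73 m, 0.838 m; V_A = Σ kqᵢ/rᵢ = -6.71×10⁴ V.
At B: distances to the source charges are 1.24 m, 1.38 m, 1.09 m; V_B = Σ kqᵢ/rᵢ = -1.36×10⁴ V.
ΔV = V_B − V_A = 5.35×10⁴ V.
W_ext = qΔV = (-4.43×10⁻⁶ C)(5.35×10⁴ V) = -0.237 J.

-0.237 J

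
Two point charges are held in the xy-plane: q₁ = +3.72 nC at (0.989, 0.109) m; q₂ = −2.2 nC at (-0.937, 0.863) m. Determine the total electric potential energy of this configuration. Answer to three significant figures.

-3.56×10⁻⁸ J

The assembly work is the sum of pairwise potential energies, U = Σ_{i<j} kqᵢqⱼ/rᵢⱼ.
Pair separations: r₁₂ = 2.07 m.
U = (-3.56×10⁻⁸) = -3.56×10⁻⁸ J.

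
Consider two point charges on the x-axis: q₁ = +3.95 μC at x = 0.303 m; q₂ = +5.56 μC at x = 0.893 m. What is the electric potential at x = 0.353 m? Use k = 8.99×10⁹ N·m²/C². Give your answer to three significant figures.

8.03×10⁵ V

Electric potential is a scalar, so the contributions from each charge add algebraically: V = Σ kqᵢ/rᵢ.
Distances from the field point to each charge: r₁ = 0.0500 m, r₂ = 0.540 m.
V = k[(3.95×10⁻⁶)/(0.0500) + (5.56×10⁻⁶)/(0.540)] = 8.03×10⁵ V.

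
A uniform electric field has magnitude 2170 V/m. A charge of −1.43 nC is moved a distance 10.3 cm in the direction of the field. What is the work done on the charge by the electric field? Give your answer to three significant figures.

The potential change for a displacement 10.3 cm in the direction of the field is ΔV = −Ed = -224 V.
W_field = −qΔV = -3.20×10⁻⁷ J.

-3.20×10⁻⁷ J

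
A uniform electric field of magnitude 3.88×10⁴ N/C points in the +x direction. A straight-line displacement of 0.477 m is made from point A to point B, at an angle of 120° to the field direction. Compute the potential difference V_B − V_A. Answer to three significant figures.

Only the component of displacement along E changes the potential: ΔV = −E·d·cosθ.
ΔV = −(3.88×10⁴ V/m)(0.477 m)cos120° = 9250 V.

9250 V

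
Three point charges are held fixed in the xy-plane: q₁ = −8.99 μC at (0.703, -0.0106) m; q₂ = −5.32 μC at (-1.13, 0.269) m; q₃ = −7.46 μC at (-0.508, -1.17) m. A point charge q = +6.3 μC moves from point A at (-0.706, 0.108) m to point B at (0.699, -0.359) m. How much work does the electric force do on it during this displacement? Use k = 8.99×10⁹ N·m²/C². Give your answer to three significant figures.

0.557 J

The work done by the electric force is W_field = −ΔU = −q(V_B − V_A) = q(V_A − V_B).
At A: distances to the source charges are 1.41 m, 0.454 m, 1.29 m; V_A = Σ kqᵢ/rᵢ = -2.14×10⁵ V.
At B: distances to the source charges are 0.348 m, 1.93 m, 1.45 m; V_B = Σ kqᵢ/rᵢ = -3.03×10⁵ V.
ΔV = V_B − V_A = -8.83×10⁴ V.
W_field = −qΔV = −(6.30×10⁻⁶ C)(-8.83×10⁴ V) = 0.557 J.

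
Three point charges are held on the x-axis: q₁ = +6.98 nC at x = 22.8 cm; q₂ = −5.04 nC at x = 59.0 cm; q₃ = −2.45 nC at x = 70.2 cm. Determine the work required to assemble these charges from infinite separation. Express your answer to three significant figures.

-2.07×10⁻⁷ J

The assembly work is the sum of pairwise potential energies, U = Σ_{i<j} kqᵢqⱼ/rᵢⱼ.
Pair separations: r₁₂ = 0.362 m, r₁₃ = 0.474 m, r₂₃ = 0.112 m.
U = (-8.74×10⁻⁷) + (-3.24×10⁻⁷) + (9.91×10⁻⁷) = -2.07×10⁻⁷ J.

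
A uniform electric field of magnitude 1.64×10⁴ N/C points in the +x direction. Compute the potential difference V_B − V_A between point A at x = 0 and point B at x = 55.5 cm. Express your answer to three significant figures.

In a uniform field, potential decreases in the direction of E: V_B − V_A = −E·Δx.
V_B − V_A = −(1.64×10⁴ V/m)(0.555 m) = -9100 V.

-9100 V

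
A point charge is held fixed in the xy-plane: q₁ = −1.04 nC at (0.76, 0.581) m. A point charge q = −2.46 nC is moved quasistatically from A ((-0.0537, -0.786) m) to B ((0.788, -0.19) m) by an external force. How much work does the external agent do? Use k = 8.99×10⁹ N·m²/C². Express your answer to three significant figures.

1.54×10⁻⁸ J

For quasistatic motion the external work equals the change in potential energy: W_ext = qΔV = q(V_B − V_A).
At A: distance to the source charge is 1.59 m; V_A = kq₁/r = -5.88 V.
At B: distance to the source charge is 0.772 m; V_B = kq₁/r = -12.1 V.
ΔV = V_B − V_A = -6.24 V.
W_ext = qΔV = (-2.46×10⁻⁹ C)(-6.24 V) = 1.54×10⁻⁸ J.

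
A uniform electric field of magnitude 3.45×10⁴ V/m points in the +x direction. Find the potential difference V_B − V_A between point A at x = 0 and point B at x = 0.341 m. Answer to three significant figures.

In a uniform field, potential decreases in the direction of E: V_B − V_A = −E·Δx.
V_B − V_A = −(3.45×10⁴ V/m)(0.341 m) = -1.18×10⁴ V.

-1.18×10⁴ V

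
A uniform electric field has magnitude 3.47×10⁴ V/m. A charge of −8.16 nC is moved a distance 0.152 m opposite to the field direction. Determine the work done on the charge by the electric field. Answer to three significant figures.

4.30×10⁻⁵ J

The potential change for a displacement 0.152 m opposite to the field direction is ΔV = +Ed = 5270 V.
W_field = −qΔV = 4.30×10⁻⁵ J.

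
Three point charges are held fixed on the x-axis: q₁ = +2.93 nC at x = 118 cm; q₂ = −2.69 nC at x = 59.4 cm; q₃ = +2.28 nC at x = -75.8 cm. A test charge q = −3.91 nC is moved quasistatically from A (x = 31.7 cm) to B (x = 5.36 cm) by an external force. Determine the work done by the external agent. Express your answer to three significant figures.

-1.63×10⁻⁷ J

For quasistatic motion the external work equals the change in potential energy: W_ext = qΔV = q(V_B − V_A).
At A: distances to the source charges are 0.863 m, 0.277 m, 1.07 m; V_A = Σ kqᵢ/rᵢ = -37.7 V.
At B: distances to the source charges are 1.13 m, 0.540 m, 0.812 m; V_B = Σ kqᵢ/rᵢ = 3.89 V.
ΔV = V_B − V_A = 41.6 V.
W_ext = qΔV = (-3.91×10⁻⁹ C)(41.6 V) = -1.63×10⁻⁷ J.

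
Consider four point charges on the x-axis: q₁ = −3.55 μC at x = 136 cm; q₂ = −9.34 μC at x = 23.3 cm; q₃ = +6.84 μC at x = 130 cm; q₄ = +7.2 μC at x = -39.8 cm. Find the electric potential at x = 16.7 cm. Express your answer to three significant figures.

-1.13×10⁶ V

The total potential is the scalar sum of each charge's contribution, V = Σ kqᵢ/rᵢ.
Distances from the field point to each charge: r₁ = 1.19 m, r₂ = 0.0660 m, r₃ = 1.13 m, r₄ = 0.565 m.
V = k[(-3.55×10⁻⁶)/(1.19) + (-9.34×10⁻⁶)/(0.0660) + (6.84×10⁻⁶)/(1.13) + (7.20×10⁻⁶)/(0.565)] = -1.13×10⁶ V.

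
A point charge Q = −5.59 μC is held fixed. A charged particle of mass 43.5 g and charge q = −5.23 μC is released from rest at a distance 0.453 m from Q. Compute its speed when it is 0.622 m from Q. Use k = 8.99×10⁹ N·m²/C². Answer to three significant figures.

2.69 m/s

Only the electrostatic force acts, so mechanical energy is conserved: ½mv² = U₁ − U₂ = kQq(1/r₁ − 1/r₂).
U₁ − U₂ = (8.99×10⁹ N·m²/C²)(-5.59×10⁻⁶ C)(-5.23×10⁻⁶ C)(1/0.453 − 1/0.622) = 0.158 J.
v = √(2·0.158/0.0435) = 2.69 m/s.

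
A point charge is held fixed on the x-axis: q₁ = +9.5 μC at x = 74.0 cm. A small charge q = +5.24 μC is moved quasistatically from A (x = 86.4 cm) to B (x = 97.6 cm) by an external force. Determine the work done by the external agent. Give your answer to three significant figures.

-1.71 J

For quasistatic motion the external work equals the change in potential energy: W_ext = qΔV = q(V_B − V_A).
At A: distance to the source charge is 0.124 m; V_A = kq₁/r = 6.89×10⁵ V.
At B: distance to the source charge is 0.236 m; V_B = kq₁/r = 3.62×10⁵ V.
ΔV = V_B − V_A = -3.27×10⁵ V.
W_ext = qΔV = (5.24×10⁻⁶ C)(-3.27×10⁵ V) = -1.71 J.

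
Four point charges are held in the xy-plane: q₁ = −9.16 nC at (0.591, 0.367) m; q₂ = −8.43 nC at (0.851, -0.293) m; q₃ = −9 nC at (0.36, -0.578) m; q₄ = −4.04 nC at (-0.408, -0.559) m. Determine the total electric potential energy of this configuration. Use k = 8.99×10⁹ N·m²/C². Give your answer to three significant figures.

3.85×10⁻⁶ J

The assembly work is the sum of pairwise potential energies, U = Σ_{i<j} kqᵢqⱼ/rᵢⱼ.
Pair separations: r₁₂ = 0.709 m, r₁₃ = 0.973 m, r₁₄ = 1.36 m, r₂₃ = 0.568 m, r₂₄ = 1.29 m, r₃₄ = 0.768 m.
Summing all 6 pair terms gives U = 3.85×10⁻⁶ J.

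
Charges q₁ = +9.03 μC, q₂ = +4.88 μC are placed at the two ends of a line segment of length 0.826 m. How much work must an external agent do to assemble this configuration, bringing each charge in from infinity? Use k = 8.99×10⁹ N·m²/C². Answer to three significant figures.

0.480 J

The assembly work is the sum of pairwise potential energies, U = Σ_{i<j} kqᵢqⱼ/rᵢⱼ.
The separation is r = 0.826 m.
U = (0.480) = 0.480 J.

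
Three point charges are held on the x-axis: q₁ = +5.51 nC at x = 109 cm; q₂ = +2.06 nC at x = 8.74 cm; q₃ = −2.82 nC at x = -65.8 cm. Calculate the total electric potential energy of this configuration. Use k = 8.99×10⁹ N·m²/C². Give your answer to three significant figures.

-4.82×10⁻⁸ J

The assembly work is the sum of pairwise potential energies, U = Σ_{i<j} kqᵢqⱼ/rᵢⱼ.
Pair separations: r₁₂ = 1.00 m, r₁₃ = 1.75 m, r₂₃ = 0.745 m.
U = (1.02×10⁻⁷) + (-7.99×10⁻⁸) + (-7.01×10⁻⁸) = -4.82×10⁻⁸ J.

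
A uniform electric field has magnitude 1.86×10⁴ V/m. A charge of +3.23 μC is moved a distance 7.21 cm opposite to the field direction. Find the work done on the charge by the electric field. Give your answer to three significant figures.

-4.33×10⁻³ J

The potential change for a displacement 7.21 cm opposite to the field direction is ΔV = +Ed = 1340 V.
W_field = −qΔV = -4.33×10⁻³ J.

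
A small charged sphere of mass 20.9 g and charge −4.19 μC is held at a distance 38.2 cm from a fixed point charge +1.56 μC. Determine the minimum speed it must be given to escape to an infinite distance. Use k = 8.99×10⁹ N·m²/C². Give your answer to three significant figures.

3.84 m/s

To just escape, total mechanical energy must reach zero at infinity: ½mv²_min + U = 0, so ½mv²_min = −U = |kQq|/r.
|U| = |kQq|/r = (8.99×10⁹ N·m²/C²)(1.56×10⁻⁶)(4.19×10⁻⁶)/(0.382) = 0.154 J.
v_min = √(2|U|/m) = √(2·0.154/0.0209) = 3.84 m/s.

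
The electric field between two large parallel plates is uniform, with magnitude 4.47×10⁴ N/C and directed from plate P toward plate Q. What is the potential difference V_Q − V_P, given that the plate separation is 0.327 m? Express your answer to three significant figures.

-1.46×10⁴ V

In a uniform field, potential decreases in the direction of E: ΔV = −E·d for a displacement d parallel to E.
Going from P to Q is a displacement of 0.327 m along the field, so V_Q − V_P = −Ed = -1.46×10⁴ V.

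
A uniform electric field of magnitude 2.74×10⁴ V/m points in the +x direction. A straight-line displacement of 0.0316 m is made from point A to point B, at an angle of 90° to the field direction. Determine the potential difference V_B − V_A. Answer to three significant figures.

0 V

Only the component of displacement along E changes the potential: ΔV = −E·d·cosθ.
ΔV = −(2.74×10⁴ V/m)(0.0316 m)cos90° = 0 V.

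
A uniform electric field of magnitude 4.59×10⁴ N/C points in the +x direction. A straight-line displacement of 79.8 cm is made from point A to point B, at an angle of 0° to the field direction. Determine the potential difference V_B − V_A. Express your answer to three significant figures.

Only the component of displacement along E changes the potential: ΔV = −E·d·cosθ.
ΔV = −(4.59×10⁴ V/m)(0.798 m)cos0° = -3.66×10⁴ V.

-3.66×10⁴ V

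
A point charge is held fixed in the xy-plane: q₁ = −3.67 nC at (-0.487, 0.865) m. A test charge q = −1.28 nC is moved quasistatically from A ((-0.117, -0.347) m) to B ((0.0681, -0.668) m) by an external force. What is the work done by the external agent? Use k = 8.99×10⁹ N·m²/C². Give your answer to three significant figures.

-7.42×10⁻⁹ J

For quasistatic motion the external work equals the change in potential energy: W_ext = qΔV = q(V_B − V_A).
At A: distance to the source charge is 1.27 m; V_A = kq₁/r = -26.0 V.
At B: distance to the source charge is 1.63 m; V_B = kq₁/r = -20.2 V.
ΔV = V_B − V_A = 5.80 V.
W_ext = qΔV = (-1.28×10⁻⁹ C)(5.80 V) = -7.42×10⁻⁹ J.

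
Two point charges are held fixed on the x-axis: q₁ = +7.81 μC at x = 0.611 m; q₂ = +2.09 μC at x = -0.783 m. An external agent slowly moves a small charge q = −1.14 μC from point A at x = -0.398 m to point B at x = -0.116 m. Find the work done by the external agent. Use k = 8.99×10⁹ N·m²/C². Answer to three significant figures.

-7.25×10⁻³ J

For quasistatic motion the external work equals the change in potential energy: W_ext = qΔV = q(V_B − V_A).
At A: distances to the source charges are 1.01 m, 0.385 m; V_A = Σ kqᵢ/rᵢ = 1.18×10⁵ V.
At B: distances to the source charges are 0.727 m, 0.667 m; V_B = Σ kqᵢ/rᵢ = 1.25×10⁵ V.
ΔV = V_B − V_A = 6360 V.
W_ext = qΔV = (-1.14×10⁻⁶ C)(6360 V) = -7.25×10⁻³ J.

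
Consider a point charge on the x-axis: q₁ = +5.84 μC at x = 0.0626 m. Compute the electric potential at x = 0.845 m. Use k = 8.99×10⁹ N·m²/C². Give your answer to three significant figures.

6.71×10⁴ V

Electric potential is a scalar, so the contributions from each charge add algebraically: V = Σ kqᵢ/rᵢ.
V = k[(5.84×10⁻⁶)/(0.782)] = 6.71×10⁴ V.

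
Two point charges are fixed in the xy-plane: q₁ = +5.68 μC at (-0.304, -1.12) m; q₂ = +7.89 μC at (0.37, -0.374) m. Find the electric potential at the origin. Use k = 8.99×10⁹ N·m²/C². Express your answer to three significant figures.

1.79×10⁵ V

Electric potential is a scalar, so the contributions from each charge add algebraically: V = Σ kqᵢ/rᵢ.
Distances from the field point to each charge: r₁ = 1.16 m, r₂ = 0.526 m.
V = k[(5.68×10⁻⁶)/(1.16) + (7.89×10⁻⁶)/(0.526)] = 1.79×10⁵ V.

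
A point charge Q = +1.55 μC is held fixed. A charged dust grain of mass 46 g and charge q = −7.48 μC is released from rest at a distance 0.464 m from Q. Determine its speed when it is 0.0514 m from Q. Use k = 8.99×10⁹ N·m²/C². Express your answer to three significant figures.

Only the electrostatic force acts, so mechanical energy is conserved: ½mv² = U₁ − U₂ = kQq(1/r₁ − 1/r₂).
U₁ − U₂ = (8.99×10⁹ N·m²/C²)(1.55×10⁻⁶ C)(-7.48×10⁻⁶ C)(1/0.464 − 1/0.0514) = 1.80 J.
v = √(2·1.80/0.0460) = 8.85 m/s.

8.85 m/s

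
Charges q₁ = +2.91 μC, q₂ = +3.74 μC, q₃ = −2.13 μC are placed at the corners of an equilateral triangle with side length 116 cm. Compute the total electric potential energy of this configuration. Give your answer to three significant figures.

The work to assemble the configuration equals its total potential energy, U = Σ kqᵢqⱼ/rᵢⱼ over all pairs.
All three pair separations equal the side length, 1.16 m.
U = (0.0843) + (-0.0480) + (-0.0617) = -0.0254 J.

-0.0254 J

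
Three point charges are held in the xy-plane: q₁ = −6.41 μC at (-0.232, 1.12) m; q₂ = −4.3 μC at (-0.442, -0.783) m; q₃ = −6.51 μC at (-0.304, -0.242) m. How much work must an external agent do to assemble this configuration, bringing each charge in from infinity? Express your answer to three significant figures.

0.855 J

The assembly work is the sum of pairwise potential energies, U = Σ_{i<j} kqᵢqⱼ/rᵢⱼ.
Pair separations: r₁₂ = 1.91 m, r₁₃ = 1.36 m, r₂₃ = 0.558 m.
U = (0.129) + (0.275) + (0.451) = 0.855 J.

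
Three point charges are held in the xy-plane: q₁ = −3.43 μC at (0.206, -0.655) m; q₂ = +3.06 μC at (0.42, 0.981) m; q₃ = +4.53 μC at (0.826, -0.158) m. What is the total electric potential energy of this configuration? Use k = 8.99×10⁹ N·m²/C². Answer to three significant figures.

-0.130 J

The work to assemble the configuration equals its total potential energy, U = Σ kqᵢqⱼ/rᵢⱼ over all pairs.
Pair separations: r₁₂ = 1.65 m, r₁₃ = 0.795 m, r₂₃ = 1.21 m.
U = (-0.0572) + (-0.176) + (0.103) = -0.130 J.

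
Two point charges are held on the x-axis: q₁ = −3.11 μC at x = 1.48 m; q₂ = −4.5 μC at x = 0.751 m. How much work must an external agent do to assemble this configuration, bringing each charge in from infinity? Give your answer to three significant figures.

0.173 J

The work to assemble the configuration equals its total potential energy, U = Σ kqᵢqⱼ/rᵢⱼ over all pairs.
Pair separations: r₁₂ = 0.729 m.
U = (0.173) = 0.173 J.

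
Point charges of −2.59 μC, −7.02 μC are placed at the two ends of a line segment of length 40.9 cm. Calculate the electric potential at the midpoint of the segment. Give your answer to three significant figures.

Electric potential is a scalar, so the contributions from each charge add algebraically: V = Σ kqᵢ/rᵢ.
Each charge is 0.204 m from the midpoint.
V = k[(-2.59×10⁻⁶)/(0.204) + (-7.02×10⁻⁶)/(0.204)] = -4.22×10⁵ V.

-4.22×10⁵ V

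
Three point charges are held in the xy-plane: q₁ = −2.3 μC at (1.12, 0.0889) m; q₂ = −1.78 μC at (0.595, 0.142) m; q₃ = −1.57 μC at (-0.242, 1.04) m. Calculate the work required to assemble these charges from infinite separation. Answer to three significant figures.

0.110 J

The assembly work is the sum of pairwise potential energies, U = Σ_{i<j} kqᵢqⱼ/rᵢⱼ.
Pair separations: r₁₂ = 0.528 m, r₁₃ = 1.66 m, r₂₃ = 1.23 m.
U = (0.0697) + (0.0195) + (0.0205) = 0.110 J.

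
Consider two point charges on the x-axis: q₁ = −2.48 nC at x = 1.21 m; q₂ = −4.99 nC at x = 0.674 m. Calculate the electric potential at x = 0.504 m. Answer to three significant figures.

-295 V

The total potential is the scalar sum of each charge's contribution, V = Σ kqᵢ/rᵢ.
Distances from the field point to each charge: r₁ = 0.706 m, r₂ = 0.170 m.
V = k[(-2.48×10⁻⁹)/(0.706) + (-4.99×10⁻⁹)/(0.170)] = -295 V.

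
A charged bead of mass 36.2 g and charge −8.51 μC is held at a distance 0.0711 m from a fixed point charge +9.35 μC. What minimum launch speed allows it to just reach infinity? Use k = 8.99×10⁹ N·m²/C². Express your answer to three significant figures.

To just escape, total mechanical energy must reach zero at infinity: ½mv²_min + U = 0, so ½mv²_min = −U = |kQq|/r.
|U| = |kQq|/r = (8.99×10⁹ N·m²/C²)(9.35×10⁻⁶)(8.51×10⁻⁶)/(0.0711) = 10.1 J.
v_min = √(2|U|/m) = √(2·10.1/0.0362) = 23.6 m/s.

23.6 m/s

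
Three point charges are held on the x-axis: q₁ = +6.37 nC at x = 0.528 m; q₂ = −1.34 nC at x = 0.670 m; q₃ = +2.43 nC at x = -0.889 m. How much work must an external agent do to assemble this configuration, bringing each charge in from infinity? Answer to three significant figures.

-4.61×10⁻⁷ J

The work to assemble the configuration equals its total potential energy, U = Σ kqᵢqⱼ/rᵢⱼ over all pairs.
Pair separations: r₁₂ = 0.142 m, r₁₃ = 1.42 m, r₂₃ = 1.56 m.
U = (-5.40×10⁻⁷) + (9.82×10⁻⁸) + (-1.88×10⁻⁸) = -4.61×10⁻⁷ J.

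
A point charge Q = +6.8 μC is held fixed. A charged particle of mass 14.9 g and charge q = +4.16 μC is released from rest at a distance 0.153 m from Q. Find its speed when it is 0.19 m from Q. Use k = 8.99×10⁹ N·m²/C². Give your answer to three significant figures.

6.59 m/s

Only the electrostatic force acts, so mechanical energy is conserved: ½mv² = U₁ − U₂ = kQq(1/r₁ − 1/r₂).
U₁ − U₂ = (8.99×10⁹ N·m²/C²)(6.80×10⁻⁶ C)(4.16×10⁻⁶ C)(1/0.153 − 1/0.190) = 0.324 J.
v = √(2·0.324/0.0149) = 6.59 m/s.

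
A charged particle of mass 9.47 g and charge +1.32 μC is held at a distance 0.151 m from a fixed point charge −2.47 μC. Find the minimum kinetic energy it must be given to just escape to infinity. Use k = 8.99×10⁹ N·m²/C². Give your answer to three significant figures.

To just escape, total mechanical energy must reach zero at infinity: ½mv²_min + U = 0, so ½mv²_min = −U = |kQq|/r.
|U| = |kQq|/r = (8.99×10⁹ N·m²/C²)(2.47×10⁻⁶)(1.32×10⁻⁶)/(0.151) = 0.194 J.

0.194 J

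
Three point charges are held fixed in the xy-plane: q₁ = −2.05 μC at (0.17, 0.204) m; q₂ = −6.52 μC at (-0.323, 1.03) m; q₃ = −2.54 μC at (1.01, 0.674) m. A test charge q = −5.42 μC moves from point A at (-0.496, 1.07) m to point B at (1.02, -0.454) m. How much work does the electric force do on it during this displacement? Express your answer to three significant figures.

The work done by the electric force is W_field = −ΔU = −q(V_B − V_A) = q(V_A − V_B).
At A: distances to the source charges are 1.09 m, 0.178 m, 1.56 m; V_A = Σ kqᵢ/rᵢ = -3.62×10⁵ V.
At B: distances to the source charges are 1.07 m, 2.00 m, 1.13 m; V_B = Σ kqᵢ/rᵢ = -6.67×10⁴ V.
ΔV = V_B − V_A = 2.95×10⁵ V.
W_field = −qΔV = −(-5.42×10⁻⁶ C)(2.95×10⁵ V) = 1.60 J.

1.60 J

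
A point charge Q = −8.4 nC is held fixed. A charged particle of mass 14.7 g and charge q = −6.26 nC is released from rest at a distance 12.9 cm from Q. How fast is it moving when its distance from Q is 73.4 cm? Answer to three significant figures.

Only the electrostatic force acts, so mechanical energy is conserved: ½mv² = U₁ − U₂ = kQq(1/r₁ − 1/r₂).
U₁ − U₂ = (8.99×10⁹ N·m²/C²)(-8.40×10⁻⁹ C)(-6.26×10⁻⁹ C)(1/0.129 − 1/0.734) = 3.02×10⁻⁶ J.
v = √(2·3.02×10⁻⁶/0.0147) = 0.0203 m/s.

0.0203 m/s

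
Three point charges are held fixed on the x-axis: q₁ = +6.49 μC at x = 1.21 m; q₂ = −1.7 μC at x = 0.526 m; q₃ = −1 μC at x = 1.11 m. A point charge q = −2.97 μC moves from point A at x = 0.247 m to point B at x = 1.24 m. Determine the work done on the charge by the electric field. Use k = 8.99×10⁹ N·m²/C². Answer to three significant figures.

The work done by the electric force is W_field = −ΔU = −q(V_B − V_A) = q(V_A − V_B).
At A: distances to the source charges are 0.963 m, 0.279 m, 0.863 m; V_A = Σ kqᵢ/rᵢ = -4610 V.
At B: distances to the source charges are 0.0300 m, 0.714 m, 0.130 m; V_B = Σ kqᵢ/rᵢ = 1.85×10⁶ V.
ΔV = V_B − V_A = 1.86×10⁶ V.
W_field = −qΔV = −(-2.97×10⁻⁶ C)(1.86×10⁶ V) = 5.52 J.

5.52 J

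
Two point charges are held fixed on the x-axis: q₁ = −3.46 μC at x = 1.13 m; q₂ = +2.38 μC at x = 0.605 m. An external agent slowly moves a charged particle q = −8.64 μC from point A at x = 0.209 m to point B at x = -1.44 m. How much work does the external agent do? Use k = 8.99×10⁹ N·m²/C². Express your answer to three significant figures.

For quasistatic motion the external work equals the change in potential energy: W_ext = qΔV = q(V_B − V_A).
At A: distances to the source charges are 0.921 m, 0.396 m; V_A = Σ kqᵢ/rᵢ = 2.03×10⁴ V.
At B: distances to the source charges are 2.57 m, 2.04 m; V_B = Σ kqᵢ/rᵢ = -1640 V.
ΔV = V_B − V_A = -2.19×10⁴ V.
W_ext = qΔV = (-8.64×10⁻⁶ C)(-2.19×10⁴ V) = 0.189 J.

0.189 J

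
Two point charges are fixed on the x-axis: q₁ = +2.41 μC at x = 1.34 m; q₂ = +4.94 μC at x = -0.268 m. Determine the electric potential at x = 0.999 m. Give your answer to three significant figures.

The total potential is the scalar sum of each charge's contribution, V = Σ kqᵢ/rᵢ.
Distances from the field point to each charge: r₁ = 0.341 m, r₂ = 1.27 m.
V = k[(2.41×10⁻⁶)/(0.341) + (4.94×10⁻⁶)/(1.27)] = 9.86×10⁴ V.

9.86×10⁴ V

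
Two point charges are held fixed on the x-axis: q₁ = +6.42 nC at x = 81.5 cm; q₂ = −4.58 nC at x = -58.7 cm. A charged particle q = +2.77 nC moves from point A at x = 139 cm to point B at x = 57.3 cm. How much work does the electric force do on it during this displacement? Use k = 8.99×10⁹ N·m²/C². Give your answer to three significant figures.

The work done by the electric force is W_field = −ΔU = −q(V_B − V_A) = q(V_A − V_B).
At A: distances to the source charges are 0.575 m, 1.98 m; V_A = Σ kqᵢ/rᵢ = 79.5 V.
At B: distances to the source charges are 0.242 m, 1.16 m; V_B = Σ kqᵢ/rᵢ = 203 V.
ΔV = V_B − V_A = 123 V.
W_field = −qΔV = −(2.77×10⁻⁹ C)(123 V) = -3.42×10⁻⁷ J.

-3.42×10⁻⁷ J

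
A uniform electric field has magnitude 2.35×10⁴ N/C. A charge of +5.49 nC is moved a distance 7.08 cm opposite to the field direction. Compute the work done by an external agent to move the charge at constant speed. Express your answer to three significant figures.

The potential change for a displacement 7.08 cm opposite to the field direction is ΔV = +Ed = 1660 V.
W_ext = qΔV = 9.13×10⁻⁶ J.

9.13×10⁻⁶ J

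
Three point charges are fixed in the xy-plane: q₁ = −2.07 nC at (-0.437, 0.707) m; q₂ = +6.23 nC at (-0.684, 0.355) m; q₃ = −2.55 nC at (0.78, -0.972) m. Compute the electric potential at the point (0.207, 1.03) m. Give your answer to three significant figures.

13.3 V

Electric potential is a scalar, so the contributions from each charge add algebraically: V = Σ kqᵢ/rᵢ.
Distances from the field point to each charge: r₁ = 0.720 m, r₂ = 1.12 m, r₃ = 2.08 m.
V = k[(-2.07×10⁻⁹)/(0.720) + (6.23×10⁻⁹)/(1.12) + (-2.55×10⁻⁹)/(2.08)] = 13.3 V.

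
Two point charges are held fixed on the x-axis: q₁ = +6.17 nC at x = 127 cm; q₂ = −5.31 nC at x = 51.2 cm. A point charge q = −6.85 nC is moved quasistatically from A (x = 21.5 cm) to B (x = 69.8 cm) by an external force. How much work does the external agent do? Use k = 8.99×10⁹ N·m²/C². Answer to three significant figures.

3.53×10⁻⁷ J

For quasistatic motion the external work equals the change in potential energy: W_ext = qΔV = q(V_B − V_A).
At A: distances to the source charges are 1.05 m, 0.297 m; V_A = Σ kqᵢ/rᵢ = -108 V.
At B: distances to the source charges are 0.572 m, 0.186 m; V_B = Σ kqᵢ/rᵢ = -160 V.
ΔV = V_B − V_A = -51.5 V.
W_ext = qΔV = (-6.85×10⁻⁹ C)(-51.5 V) = 3.53×10⁻⁷ J.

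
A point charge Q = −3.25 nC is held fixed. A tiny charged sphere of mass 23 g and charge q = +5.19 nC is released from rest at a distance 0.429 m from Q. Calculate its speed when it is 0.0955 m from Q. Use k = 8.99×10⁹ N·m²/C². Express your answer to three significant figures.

0.0104 m/s

Only the electrostatic force acts, so mechanical energy is conserved: ½mv² = U₁ − U₂ = kQq(1/r₁ − 1/r₂).
U₁ − U₂ = (8.99×10⁹ N·m²/C²)(-3.25×10⁻⁹ C)(5.19×10⁻⁹ C)(1/0.429 − 1/0.0955) = 1.23×10⁻⁶ J.
v = √(2·1.23×10⁻⁶/0.0230) = 0.0104 m/s.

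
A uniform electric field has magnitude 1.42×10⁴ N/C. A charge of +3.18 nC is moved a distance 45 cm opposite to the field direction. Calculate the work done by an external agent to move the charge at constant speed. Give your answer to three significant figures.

2.03×10⁻⁵ J

The potential change for a displacement 45 cm opposite to the field direction is ΔV = +Ed = 6390 V.
W_ext = qΔV = 2.03×10⁻⁵ J.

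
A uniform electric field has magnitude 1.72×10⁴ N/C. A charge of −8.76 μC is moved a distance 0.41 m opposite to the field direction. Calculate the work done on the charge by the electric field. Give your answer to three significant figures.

0.0618 J

The potential change for a displacement 0.41 m opposite to the field direction is ΔV = +Ed = 7050 V.
W_field = −qΔV = 0.0618 J.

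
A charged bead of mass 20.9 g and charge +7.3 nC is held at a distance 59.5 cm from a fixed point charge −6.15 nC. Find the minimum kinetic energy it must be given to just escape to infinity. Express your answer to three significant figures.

6.78×10⁻⁷ J

To just escape, total mechanical energy must reach zero at infinity: ½mv²_min + U = 0, so ½mv²_min = −U = |kQq|/r.
|U| = |kQq|/r = (8.99×10⁹ N·m²/C²)(6.15×10⁻⁹)(7.30×10⁻⁹)/(0.595) = 6.78×10⁻⁷ J.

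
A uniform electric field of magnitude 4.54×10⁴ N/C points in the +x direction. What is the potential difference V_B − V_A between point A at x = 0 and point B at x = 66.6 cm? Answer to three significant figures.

In a uniform field, potential decreases in the direction of E: V_B − V_A = −E·Δx.
V_B − V_A = −(4.54×10⁴ V/m)(0.666 m) = -3.02×10⁴ V.

-3.02×10⁴ V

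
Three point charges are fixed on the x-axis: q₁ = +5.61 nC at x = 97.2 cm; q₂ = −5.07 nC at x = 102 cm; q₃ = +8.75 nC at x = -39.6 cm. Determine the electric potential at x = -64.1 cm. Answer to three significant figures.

Electric potential is a scalar, so the contributions from each charge add algebraically: V = Σ kqᵢ/rᵢ.
Distances from the field point to each charge: r₁ = 1.61 m, r₂ = 1.66 m, r₃ = 0.245 m.
V = k[(5.61×10⁻⁹)/(1.61) + (-5.07×10⁻⁹)/(1.66) + (8.75×10⁻⁹)/(0.245)] = 325 V.

325 V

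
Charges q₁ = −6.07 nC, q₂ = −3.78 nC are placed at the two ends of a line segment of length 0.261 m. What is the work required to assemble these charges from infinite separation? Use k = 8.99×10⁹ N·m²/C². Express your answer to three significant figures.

7.90×10⁻⁷ J

The work to assemble the configuration equals its total potential energy, U = Σ kqᵢqⱼ/rᵢⱼ over all pairs.
The separation is r = 0.261 m.
U = (7.90×10⁻⁷) = 7.90×10⁻⁷ J.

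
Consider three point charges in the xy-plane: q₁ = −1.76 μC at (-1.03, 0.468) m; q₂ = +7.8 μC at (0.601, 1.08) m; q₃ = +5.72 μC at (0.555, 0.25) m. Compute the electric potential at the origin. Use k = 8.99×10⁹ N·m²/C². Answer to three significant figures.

Electric potential is a scalar, so the contributions from each charge add algebraically: V = Σ kqᵢ/rᵢ.
Distances from the field point to each charge: r₁ = 1.13 m, r₂ = 1.24 m, r₃ = 0.609 m.
V = k[(-1.76×10⁻⁶)/(1.13) + (7.80×10⁻⁶)/(1.24) + (5.72×10⁻⁶)/(0.609)] = 1.27×10⁵ V.

1.27×10⁵ V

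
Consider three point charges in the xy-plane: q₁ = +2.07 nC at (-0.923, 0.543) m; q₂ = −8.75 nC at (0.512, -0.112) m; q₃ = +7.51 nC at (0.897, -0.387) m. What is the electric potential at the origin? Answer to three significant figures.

Electric potential is a scalar, so the contributions from each charge add algebraically: V = Σ kqᵢ/rᵢ.
Distances from the field point to each charge: r₁ = 1.07 m, r₂ = 0.524 m, r₃ = 0.977 m.
V = k[(2.07×10⁻⁹)/(1.07) + (-8.75×10⁻⁹)/(0.524) + (7.51×10⁻⁹)/(0.977)] = -63.6 V.

-63.6 V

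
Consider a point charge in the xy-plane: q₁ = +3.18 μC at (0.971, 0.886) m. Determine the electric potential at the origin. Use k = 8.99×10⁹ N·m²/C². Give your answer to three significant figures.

Electric potential is a scalar, so the contributions from each charge add algebraically: V = Σ kqᵢ/rᵢ.
Distances from the field point to each charge: r₁ = 1.31 m.
V = k[(3.18×10⁻⁶)/(1.31)] = 2.17×10⁴ V.

2.17×10⁴ V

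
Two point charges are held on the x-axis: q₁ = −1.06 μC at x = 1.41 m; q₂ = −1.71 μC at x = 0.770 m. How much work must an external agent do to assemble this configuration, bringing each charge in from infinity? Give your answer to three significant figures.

The assembly work is the sum of pairwise potential energies, U = Σ_{i<j} kqᵢqⱼ/rᵢⱼ.
Pair separations: r₁₂ = 0.640 m.
U = (0.0255) = 0.0255 J.

0.0255 J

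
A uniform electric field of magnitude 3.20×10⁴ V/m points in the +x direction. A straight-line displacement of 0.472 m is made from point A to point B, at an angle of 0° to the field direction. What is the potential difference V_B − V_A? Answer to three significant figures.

-1.51×10⁴ V

Only the component of displacement along E changes the potential: ΔV = −E·d·cosθ.
ΔV = −(3.20×10⁴ V/m)(0.472 m)cos0° = -1.51×10⁴ V.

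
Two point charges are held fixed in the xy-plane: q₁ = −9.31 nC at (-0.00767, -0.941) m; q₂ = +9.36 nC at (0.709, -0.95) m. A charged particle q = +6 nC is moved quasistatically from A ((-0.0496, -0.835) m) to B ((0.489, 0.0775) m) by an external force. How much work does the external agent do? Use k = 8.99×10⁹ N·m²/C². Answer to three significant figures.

For quasistatic motion the external work equals the change in potential energy: W_ext = qΔV = q(V_B − V_A).
At A: distances to the source charges are 0.114 m, 0.767 m; V_A = Σ kqᵢ/rᵢ = -625 V.
At B: distances to the source charges are 1.13 m, 1.05 m; V_B = Σ kqᵢ/rᵢ = 6.22 V.
ΔV = V_B − V_A = 631 V.
W_ext = qΔV = (6.00×10⁻⁹ C)(631 V) = 3.78×10⁻⁶ J.

3.78×10⁻⁶ J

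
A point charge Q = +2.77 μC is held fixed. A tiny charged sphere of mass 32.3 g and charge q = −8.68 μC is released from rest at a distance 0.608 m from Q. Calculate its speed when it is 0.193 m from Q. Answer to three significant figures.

6.88 m/s

Only the electrostatic force acts, so mechanical energy is conserved: ½mv² = U₁ − U₂ = kQq(1/r₁ − 1/r₂).
U₁ − U₂ = (8.99×10⁹ N·m²/C²)(2.77×10⁻⁶ C)(-8.68×10⁻⁶ C)(1/0.608 − 1/0.193) = 0.764 J.
v = √(2·0.764/0.0323) = 6.88 m/s.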